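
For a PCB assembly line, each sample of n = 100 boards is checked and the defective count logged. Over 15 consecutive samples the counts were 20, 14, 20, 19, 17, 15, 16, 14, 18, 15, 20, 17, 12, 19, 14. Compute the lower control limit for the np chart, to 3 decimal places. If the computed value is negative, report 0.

p̄ = Σdᵢ / (k·n) = 250 / (15 × 100) = 0.16667
LCL = np̄ − 3·√(np̄(1−p̄)) = 16.6667 − 3 × 3.7268 = 5.4863

5.486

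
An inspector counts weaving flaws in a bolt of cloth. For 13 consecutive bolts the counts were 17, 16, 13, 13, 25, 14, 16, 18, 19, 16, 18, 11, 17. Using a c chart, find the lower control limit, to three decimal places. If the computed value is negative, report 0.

c̄ = (17 + 16 + 13 + 13 + 25 + 14 + 16 + 18 + 19 + 16 + 18 + 11 + 17) / 13 = 213 / 13 = 16.3846
LCL = c̄ − 3√c̄ = 16.3846 − 3 × 4.0478 = 4.2412

4.241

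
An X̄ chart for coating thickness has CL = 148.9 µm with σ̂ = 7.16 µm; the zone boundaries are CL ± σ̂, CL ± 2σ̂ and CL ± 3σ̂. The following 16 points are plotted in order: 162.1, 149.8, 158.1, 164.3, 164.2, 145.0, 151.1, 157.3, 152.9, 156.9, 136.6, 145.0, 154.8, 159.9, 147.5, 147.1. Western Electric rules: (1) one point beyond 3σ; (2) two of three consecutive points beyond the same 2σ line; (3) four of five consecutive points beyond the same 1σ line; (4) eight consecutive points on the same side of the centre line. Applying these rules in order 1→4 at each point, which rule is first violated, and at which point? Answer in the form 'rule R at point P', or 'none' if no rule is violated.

rule 2 at point 5

Zone of each point (C = within 1σ̂, B = 1σ̂–2σ̂, A = 2σ̂–3σ̂, * = beyond 3σ̂; sign = side of CL): 1:+B, 2:+C, 3:+B, 4:+A, 5:+A, 6:-C, 7:+C, 8:+B, 9:+C, 10:+B, 11:-B, 12:-C, 13:+C, 14:+B, 15:-C, 16:-C
Rule 2 (two of three consecutive points beyond the same 2σ limit) is satisfied at point 5.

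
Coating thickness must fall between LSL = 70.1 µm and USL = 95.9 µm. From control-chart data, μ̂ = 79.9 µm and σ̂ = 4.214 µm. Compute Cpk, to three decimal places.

Cpu = (USL − μ̂) / (3σ̂) = (95.9 − 79.9) / (3 × 4.214) = 1.2656; Cpl = (μ̂ − LSL) / (3σ̂) = (79.9 − 70.1) / (3 × 4.214) = 0.7752; Cpk = min(Cpu, Cpl) = 0.7752

0.775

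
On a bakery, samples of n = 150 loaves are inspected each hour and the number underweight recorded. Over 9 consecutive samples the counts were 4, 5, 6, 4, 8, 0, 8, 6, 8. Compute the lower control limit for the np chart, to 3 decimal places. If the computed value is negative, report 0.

p̄ = Σdᵢ / (k·n) = 49 / (9 × 150) = 0.03630
LCL = np̄ − 3·√(np̄(1−p̄)) = 5.4444 − 3 × 2.2906 = -1.4273 → 0 (negative, so LCL = 0)

0.000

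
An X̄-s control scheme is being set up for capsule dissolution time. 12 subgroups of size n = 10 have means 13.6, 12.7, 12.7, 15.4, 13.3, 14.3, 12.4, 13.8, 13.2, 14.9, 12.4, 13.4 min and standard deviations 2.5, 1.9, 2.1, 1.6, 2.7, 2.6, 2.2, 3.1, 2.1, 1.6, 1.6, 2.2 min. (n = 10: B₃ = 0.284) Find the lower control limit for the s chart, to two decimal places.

s̄ = (2.5 + 1.9 + 2.1 + 1.6 + 2.7 + 2.6 + 2.2 + 3.1 + 2.1 + 1.6 + 1.6 + 2.2) / 12 = 2.1833
LCL_s = B₃·s̄ = 0.284 × 2.1833 = 0.6201

0.62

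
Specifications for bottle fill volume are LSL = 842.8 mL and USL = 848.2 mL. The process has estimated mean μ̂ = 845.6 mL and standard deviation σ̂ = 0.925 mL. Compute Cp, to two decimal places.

0.97

Cp = (USL − LSL) / (6σ̂) = (848.2 − 842.8) / (6 × 0.925) = 5.4000 / 5.5500 = 0.9730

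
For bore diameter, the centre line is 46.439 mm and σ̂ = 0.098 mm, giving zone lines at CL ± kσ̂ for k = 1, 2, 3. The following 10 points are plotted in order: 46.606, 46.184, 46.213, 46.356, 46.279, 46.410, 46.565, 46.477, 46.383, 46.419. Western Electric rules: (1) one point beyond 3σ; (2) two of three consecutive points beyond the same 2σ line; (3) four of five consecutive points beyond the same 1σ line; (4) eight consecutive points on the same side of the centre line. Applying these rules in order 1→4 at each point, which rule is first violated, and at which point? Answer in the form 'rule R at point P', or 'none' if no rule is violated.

Zone of each point (C = within 1σ̂, B = 1σ̂–2σ̂, A = 2σ̂–3σ̂, * = beyond 3σ̂; sign = side of CL): 1:+B, 2:-A, 3:-A, 4:-C, 5:-B, 6:-C, 7:+B, 8:+C, 9:-C, 10:-C
Rule 2 (two of three consecutive points beyond the same 2σ limit) is satisfied at point 3.

rule 2 at point 3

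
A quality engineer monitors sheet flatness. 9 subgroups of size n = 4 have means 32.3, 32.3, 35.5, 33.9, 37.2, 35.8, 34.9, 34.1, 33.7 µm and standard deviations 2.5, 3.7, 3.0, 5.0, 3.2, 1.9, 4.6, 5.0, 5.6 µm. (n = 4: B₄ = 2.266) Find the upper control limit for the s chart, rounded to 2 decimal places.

s̄ = (2.5 + 3.7 + 3.0 + 5.0 + 3.2 + 1.9 + 4.6 + 5.0 + 5.6) / 9 = 3.8333
UCL_s = B₄·s̄ = 2.266 × 3.8333 = 8.6863

8.69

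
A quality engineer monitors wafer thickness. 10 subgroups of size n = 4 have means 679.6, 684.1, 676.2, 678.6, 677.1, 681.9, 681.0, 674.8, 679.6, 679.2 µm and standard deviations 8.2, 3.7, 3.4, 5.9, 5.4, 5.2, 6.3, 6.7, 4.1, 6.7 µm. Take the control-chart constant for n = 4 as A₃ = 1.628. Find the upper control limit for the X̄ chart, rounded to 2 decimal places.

X̄̄ = (679.6 + 684.1 + 676.2 + 678.6 + 677.1 + 681.9 + 681.0 + 674.8 + 679.6 + 679.2) / 10 = 679.2100
s̄ = (8.2 + 3.7 + 3.4 + 5.9 + 5.4 + 5.2 + 6.3 + 6.7 + 4.1 + 6.7) / 10 = 5.5600
UCL = X̄̄ + A₃·s̄ = 679.2100 + 1.628 × 5.5600 = 688.2617

688.26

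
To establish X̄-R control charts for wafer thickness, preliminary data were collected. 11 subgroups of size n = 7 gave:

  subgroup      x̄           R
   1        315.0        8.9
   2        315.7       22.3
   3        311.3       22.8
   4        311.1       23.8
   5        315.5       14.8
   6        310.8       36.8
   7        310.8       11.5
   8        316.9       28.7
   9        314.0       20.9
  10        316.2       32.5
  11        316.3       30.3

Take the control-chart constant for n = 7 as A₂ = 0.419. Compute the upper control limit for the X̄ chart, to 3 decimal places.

323.612

X̄̄ = (315.0 + 315.7 + 311.3 + 311.1 + 315.5 + 310.8 + 310.8 + 316.9 + 314.0 + 316.2 + 316.3) / 11 = 3453.6000 / 11 = 313.9636
R̄ = (8.9 + 22.3 + 22.8 + 23.8 + 14.8 + 36.8 + 11.5 + 28.7 + 20.9 + 32.5 + 30.3) / 11 = 253.3000 / 11 = 23.0273
UCL = X̄̄ + A₂·R̄ = 313.9636 + 0.419 × 23.0273 = 323.6121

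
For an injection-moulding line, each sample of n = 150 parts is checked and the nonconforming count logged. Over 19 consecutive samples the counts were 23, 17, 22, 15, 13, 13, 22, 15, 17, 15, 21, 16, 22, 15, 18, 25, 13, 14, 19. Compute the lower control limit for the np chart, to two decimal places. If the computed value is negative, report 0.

5.80

p̄ = Σdᵢ / (k·n) = 335 / (19 × 150) = 0.11754
LCL = np̄ − 3·√(np̄(1−p̄)) = 17.6316 − 3 × 3.9445 = 5.7981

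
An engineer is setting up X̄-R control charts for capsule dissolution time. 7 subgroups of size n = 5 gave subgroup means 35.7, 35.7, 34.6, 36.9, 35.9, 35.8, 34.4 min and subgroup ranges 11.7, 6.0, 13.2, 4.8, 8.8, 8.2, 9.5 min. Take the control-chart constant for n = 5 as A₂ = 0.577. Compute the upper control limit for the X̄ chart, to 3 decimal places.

X̄̄ = (35.7 + 35.7 + 34.6 + 36.9 + 35.9 + 35.8 + 34.4) / 7 = 249.0000 / 7 = 35.5714
R̄ = (11.7 + 6.0 + 13.2 + 4.8 + 8.8 + 8.2 + 9.5) / 7 = 62.2000 / 7 = 8.8857
UCL = X̄̄ + A₂·R̄ = 35.5714 + 0.577 × 8.8857 = 40.6985

40.698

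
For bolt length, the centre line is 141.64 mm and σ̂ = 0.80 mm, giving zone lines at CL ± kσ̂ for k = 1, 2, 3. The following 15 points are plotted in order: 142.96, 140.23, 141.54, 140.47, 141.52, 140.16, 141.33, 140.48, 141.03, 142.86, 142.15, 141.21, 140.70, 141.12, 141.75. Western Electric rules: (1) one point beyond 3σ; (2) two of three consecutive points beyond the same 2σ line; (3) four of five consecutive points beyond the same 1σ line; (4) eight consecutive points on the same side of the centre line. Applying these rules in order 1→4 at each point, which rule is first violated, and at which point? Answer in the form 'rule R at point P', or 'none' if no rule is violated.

rule 4 at point 9

Zone of each point (C = within 1σ̂, B = 1σ̂–2σ̂, A = 2σ̂–3σ̂, * = beyond 3σ̂; sign = side of CL): 1:+B, 2:-B, 3:-C, 4:-B, 5:-C, 6:-B, 7:-C, 8:-B, 9:-C, 10:+B, 11:+C, 12:-C, 13:-B, 14:-C, 15:+C
Rule 4 (eight consecutive points on the same side of the centre line) is satisfied at point 9.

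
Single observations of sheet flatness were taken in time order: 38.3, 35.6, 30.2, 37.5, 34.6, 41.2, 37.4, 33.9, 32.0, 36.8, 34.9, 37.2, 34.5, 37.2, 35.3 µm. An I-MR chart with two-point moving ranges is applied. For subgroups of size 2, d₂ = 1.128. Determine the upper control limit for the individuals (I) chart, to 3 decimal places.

45.348

X̄ = (38.3 + 35.6 + 30.2 + 37.5 + 34.6 + 41.2 + 37.4 + 33.9 + 32.0 + 36.8 + 34.9 + 37.2 + 34.5 + 37.2 + 35.3) / 15 = 35.7733
Moving ranges: 2.7, 5.4, 7.3, 2.9, 6.6, 3.8, 3.5, 1.9, 4.8, 1.9, 2.3, 2.7, 2.7, 1.9; M̄R̄ = 50.4000 / 14 = 3.6000
UCL = X̄ + 3·M̄R̄/d₂ = 35.7733 + 3 × 3.6000 / 1.128 = 45.3478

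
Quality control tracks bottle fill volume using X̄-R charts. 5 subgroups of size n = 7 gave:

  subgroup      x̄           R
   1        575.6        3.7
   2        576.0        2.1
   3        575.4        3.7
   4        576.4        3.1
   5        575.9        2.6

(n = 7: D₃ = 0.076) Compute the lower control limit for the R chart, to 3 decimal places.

R̄ = (3.7 + 2.1 + 3.7 + 3.1 + 2.6) / 5 = 15.2000 / 5 = 3.0400
LCL_R = D₃·R̄ = 0.076 × 3.0400 = 0.2310

0.231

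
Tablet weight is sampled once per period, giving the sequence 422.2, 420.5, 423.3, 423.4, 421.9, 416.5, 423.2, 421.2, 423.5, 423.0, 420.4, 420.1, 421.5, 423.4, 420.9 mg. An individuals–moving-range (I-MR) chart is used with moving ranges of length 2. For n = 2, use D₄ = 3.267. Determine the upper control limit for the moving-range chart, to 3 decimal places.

Moving ranges: 1.7, 2.8, 0.1, 1.5, 5.4, 6.7, 2.0, 2.3, 0.5, 2.6, 0.3, 1.4, 1.9, 2.5; M̄R̄ = 31.7000 / 14 = 2.2643
UCL_MR = D₄·M̄R̄ = 3.267 × 2.2643 = 7.3974

7.397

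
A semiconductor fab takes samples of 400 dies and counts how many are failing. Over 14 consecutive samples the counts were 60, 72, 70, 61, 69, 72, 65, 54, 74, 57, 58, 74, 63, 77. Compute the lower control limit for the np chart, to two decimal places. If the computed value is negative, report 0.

p̄ = Σdᵢ / (k·n) = 926 / (14 × 400) = 0.16536
LCL = np̄ − 3·√(np̄(1−p̄)) = 66.1429 − 3 × 7.4301 = 43.8527

43.85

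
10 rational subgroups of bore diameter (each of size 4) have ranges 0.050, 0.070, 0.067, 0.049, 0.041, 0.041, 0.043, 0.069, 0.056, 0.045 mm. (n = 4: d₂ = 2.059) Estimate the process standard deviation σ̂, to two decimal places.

0.03

R̄ = (0.050 + 0.070 + 0.067 + 0.049 + 0.041 + 0.041 + 0.043 + 0.069 + 0.056 + 0.045) / 10 = 0.0531
σ̂ = R̄ / d₂ = 0.0531 / 2.059 = 0.0258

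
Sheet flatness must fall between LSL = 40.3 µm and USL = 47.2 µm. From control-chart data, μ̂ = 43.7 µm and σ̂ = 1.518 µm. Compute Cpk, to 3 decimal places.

Cpu = (USL − μ̂) / (3σ̂) = (47.2 − 43.7) / (3 × 1.518) = 0.7686; Cpl = (μ̂ − LSL) / (3σ̂) = (43.7 − 40.3) / (3 × 1.518) = 0.7466; Cpk = min(Cpu, Cpl) = 0.7466

0.747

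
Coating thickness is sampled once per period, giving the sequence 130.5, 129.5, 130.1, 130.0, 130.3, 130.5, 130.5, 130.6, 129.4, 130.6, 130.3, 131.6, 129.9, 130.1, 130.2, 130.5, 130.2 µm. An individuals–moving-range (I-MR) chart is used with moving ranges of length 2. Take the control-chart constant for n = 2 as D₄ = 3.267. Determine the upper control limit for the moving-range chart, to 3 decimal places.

1.817

Moving ranges: 1.0, 0.6, 0.1, 0.3, 0.2, 0.0, 0.1, 1.2, 1.2, 0.3, 1.3, 1.7, 0.2, 0.1, 0.3, 0.3; M̄R̄ = 8.9000 / 16 = 0.5563
UCL_MR = D₄·M̄R̄ = 3.267 × 0.5563 = 1.8173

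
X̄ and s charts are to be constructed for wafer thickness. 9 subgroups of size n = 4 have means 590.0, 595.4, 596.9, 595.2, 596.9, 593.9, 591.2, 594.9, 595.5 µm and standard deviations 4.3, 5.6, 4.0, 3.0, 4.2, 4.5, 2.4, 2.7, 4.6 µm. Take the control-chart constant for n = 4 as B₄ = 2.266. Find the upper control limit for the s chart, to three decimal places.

8.888

s̄ = (4.3 + 5.6 + 4.0 + 3.0 + 4.2 + 4.5 + 2.4 + 2.7 + 4.6) / 9 = 3.9222
UCL_s = B₄·s̄ = 2.266 × 3.9222 = 8.8878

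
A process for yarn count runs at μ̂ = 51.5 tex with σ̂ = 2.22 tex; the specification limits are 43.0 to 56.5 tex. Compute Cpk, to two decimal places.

0.75

Cpu = (USL − μ̂) / (3σ̂) = (56.5 − 51.5) / (3 × 2.22) = 0.7508; Cpl = (μ̂ − LSL) / (3σ̂) = (51.5 − 43.0) / (3 × 2.22) = 1.2763; Cpk = min(Cpu, Cpl) = 0.7508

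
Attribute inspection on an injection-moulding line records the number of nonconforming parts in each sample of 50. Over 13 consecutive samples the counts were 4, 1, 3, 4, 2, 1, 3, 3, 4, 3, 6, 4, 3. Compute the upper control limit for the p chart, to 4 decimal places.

p̄ = Σdᵢ / (k·n) = 41 / (13 × 50) = 0.06308
UCL = p̄ + 3·√(p̄(1−p̄)/n) = 0.06308 + 3 × √(0.06308×0.93692/50) = 0.06308 + 3 × 0.03438 = 0.16622

0.1662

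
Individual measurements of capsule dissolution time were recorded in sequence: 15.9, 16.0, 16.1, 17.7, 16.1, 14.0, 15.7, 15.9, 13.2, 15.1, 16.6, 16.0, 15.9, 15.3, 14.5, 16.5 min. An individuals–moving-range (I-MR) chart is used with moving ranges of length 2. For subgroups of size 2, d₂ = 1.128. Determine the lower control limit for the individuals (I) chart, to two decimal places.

12.54

X̄ = (15.9 + 16.0 + 16.1 + 17.7 + 16.1 + 14.0 + 15.7 + 15.9 + 13.2 + 15.1 + 16.6 + 16.0 + 15.9 + 15.3 + 14.5 + 16.5) / 16 = 15.6562
Moving ranges: 0.1, 0.1, 1.6, 1.6, 2.1, 1.7, 0.2, 2.7, 1.9, 1.5, 0.6, 0.1, 0.6, 0.8, 2.0; M̄R̄ = 17.6000 / 15 = 1.1733
LCL = X̄ − 3·M̄R̄/d₂ = 15.6562 − 3 × 1.1733 / 1.128 = 12.5357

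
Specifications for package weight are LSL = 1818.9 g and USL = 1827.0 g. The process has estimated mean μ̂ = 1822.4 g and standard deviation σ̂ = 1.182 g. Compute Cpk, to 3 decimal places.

0.987

Cpu = (USL − μ̂) / (3σ̂) = (1827.0 − 1822.4) / (3 × 1.182) = 1.2972; Cpl = (μ̂ − LSL) / (3σ̂) = (1822.4 − 1818.9) / (3 × 1.182) = 0.9870; Cpk = min(Cpu, Cpl) = 0.9870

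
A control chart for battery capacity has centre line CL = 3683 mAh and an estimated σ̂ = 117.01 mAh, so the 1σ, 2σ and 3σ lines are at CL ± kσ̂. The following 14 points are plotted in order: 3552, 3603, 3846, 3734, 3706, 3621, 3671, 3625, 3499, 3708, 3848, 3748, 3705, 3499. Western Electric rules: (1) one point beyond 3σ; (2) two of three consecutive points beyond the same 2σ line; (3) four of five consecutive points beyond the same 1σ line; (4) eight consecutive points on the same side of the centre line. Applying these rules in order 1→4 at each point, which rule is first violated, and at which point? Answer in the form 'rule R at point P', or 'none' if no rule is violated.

none

Zone of each point (C = within 1σ̂, B = 1σ̂–2σ̂, A = 2σ̂–3σ̂, * = beyond 3σ̂; sign = side of CL): 1:-B, 2:-C, 3:+B, 4:+C, 5:+C, 6:-C, 7:-C, 8:-C, 9:-B, 10:+C, 11:+B, 12:+C, 13:+C, 14:-B
No rule fires across all 14 points.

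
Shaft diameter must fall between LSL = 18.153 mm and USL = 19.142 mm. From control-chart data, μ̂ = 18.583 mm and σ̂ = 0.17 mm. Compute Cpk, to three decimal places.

Cpu = (USL − μ̂) / (3σ̂) = (19.142 − 18.583) / (3 × 0.17) = 1.0961; Cpl = (μ̂ − LSL) / (3σ̂) = (18.583 − 18.153) / (3 × 0.17) = 0.8431; Cpk = min(Cpu, Cpl) = 0.8431

0.843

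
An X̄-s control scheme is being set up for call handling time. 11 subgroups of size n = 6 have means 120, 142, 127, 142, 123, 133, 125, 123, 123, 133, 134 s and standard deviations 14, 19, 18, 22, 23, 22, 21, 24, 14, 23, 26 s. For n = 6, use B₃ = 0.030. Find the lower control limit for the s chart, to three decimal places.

s̄ = (14 + 19 + 18 + 22 + 23 + 22 + 21 + 24 + 14 + 23 + 26) / 11 = 20.5455
LCL_s = B₃·s̄ = 0.030 × 20.5455 = 0.6164

0.616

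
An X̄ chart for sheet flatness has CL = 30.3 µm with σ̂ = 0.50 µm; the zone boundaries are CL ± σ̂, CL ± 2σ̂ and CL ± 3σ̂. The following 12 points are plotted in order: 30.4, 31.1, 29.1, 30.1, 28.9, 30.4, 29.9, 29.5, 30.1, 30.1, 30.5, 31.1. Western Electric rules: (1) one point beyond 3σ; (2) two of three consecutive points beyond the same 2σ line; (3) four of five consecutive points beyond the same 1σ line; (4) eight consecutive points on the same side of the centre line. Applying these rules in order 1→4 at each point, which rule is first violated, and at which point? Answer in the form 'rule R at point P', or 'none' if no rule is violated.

Zone of each point (C = within 1σ̂, B = 1σ̂–2σ̂, A = 2σ̂–3σ̂, * = beyond 3σ̂; sign = side of CL): 1:+C, 2:+B, 3:-A, 4:-C, 5:-A, 6:+C, 7:-C, 8:-B, 9:-C, 10:-C, 11:+C, 12:+B
Rule 2 (two of three consecutive points beyond the same 2σ limit) is satisfied at point 5.

rule 2 at point 5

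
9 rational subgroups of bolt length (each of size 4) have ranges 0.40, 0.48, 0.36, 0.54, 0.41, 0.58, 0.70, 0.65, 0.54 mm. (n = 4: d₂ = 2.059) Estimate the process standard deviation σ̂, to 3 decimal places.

0.251

R̄ = (0.40 + 0.48 + 0.36 + 0.54 + 0.41 + 0.58 + 0.70 + 0.65 + 0.54) / 9 = 0.5178
σ̂ = R̄ / d₂ = 0.5178 / 2.059 = 0.2515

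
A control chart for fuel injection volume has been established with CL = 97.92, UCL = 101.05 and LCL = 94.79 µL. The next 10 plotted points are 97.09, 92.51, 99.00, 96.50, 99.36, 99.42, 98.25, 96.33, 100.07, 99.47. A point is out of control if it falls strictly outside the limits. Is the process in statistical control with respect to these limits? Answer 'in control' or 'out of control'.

out of control

Compare each point to [94.79, 101.05]: sample 2 = 92.51 < LCL.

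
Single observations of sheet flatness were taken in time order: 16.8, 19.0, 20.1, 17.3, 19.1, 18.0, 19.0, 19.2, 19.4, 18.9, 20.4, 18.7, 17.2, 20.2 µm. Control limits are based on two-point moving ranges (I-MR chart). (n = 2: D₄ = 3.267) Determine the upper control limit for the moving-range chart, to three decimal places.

4.674

Moving ranges: 2.2, 1.1, 2.8, 1.8, 1.1, 1.0, 0.2, 0.2, 0.5, 1.5, 1.7, 1.5, 3.0; M̄R̄ = 18.6000 / 13 = 1.4308
UCL_MR = D₄·M̄R̄ = 3.267 × 1.4308 = 4.6743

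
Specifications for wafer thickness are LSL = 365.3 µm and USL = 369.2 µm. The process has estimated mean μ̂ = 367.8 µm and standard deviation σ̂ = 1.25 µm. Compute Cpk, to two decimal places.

Cpu = (USL − μ̂) / (3σ̂) = (369.2 − 367.8) / (3 × 1.25) = 0.3733; Cpl = (μ̂ − LSL) / (3σ̂) = (367.8 − 365.3) / (3 × 1.25) = 0.6667; Cpk = min(Cpu, Cpl) = 0.3733

0.37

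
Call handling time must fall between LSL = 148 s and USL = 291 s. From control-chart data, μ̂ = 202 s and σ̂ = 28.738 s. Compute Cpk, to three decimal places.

0.626

Cpu = (USL − μ̂) / (3σ̂) = (291 − 202) / (3 × 28.738) = 1.0323; Cpl = (μ̂ − LSL) / (3σ̂) = (202 − 148) / (3 × 28.738) = 0.6263; Cpk = min(Cpu, Cpl) = 0.6263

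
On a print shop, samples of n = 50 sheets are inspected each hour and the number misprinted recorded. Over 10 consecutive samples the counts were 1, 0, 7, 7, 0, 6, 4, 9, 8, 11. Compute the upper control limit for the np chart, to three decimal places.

p̄ = Σdᵢ / (k·n) = 53 / (10 × 50) = 0.10600
UCL = np̄ + 3·√(np̄(1−p̄)) = 5.3000 + 3 × √(5.3000×0.89400) = 5.3000 + 3 × 2.1767 = 11.8302

11.830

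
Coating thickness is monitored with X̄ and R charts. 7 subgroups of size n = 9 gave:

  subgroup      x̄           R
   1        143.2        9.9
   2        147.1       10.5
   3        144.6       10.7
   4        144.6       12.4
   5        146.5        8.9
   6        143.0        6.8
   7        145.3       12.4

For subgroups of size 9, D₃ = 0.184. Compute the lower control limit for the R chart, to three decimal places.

1.882

R̄ = (9.9 + 10.5 + 10.7 + 12.4 + 8.9 + 6.8 + 12.4) / 7 = 71.6000 / 7 = 10.2286
LCL_R = D₃·R̄ = 0.184 × 10.2286 = 1.8821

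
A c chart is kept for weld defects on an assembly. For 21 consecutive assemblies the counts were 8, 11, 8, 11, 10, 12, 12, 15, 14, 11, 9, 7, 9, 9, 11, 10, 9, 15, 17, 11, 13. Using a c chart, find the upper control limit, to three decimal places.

21.019

c̄ = (8 + 11 + 8 + 11 + 10 + 12 + 12 + 15 + 14 + 11 + 9 + 7 + 9 + 9 + 11 + 10 + 9 + 15 + 17 + 11 + 13) / 21 = 232 / 21 = 11.0476
UCL = c̄ + 3√c̄ = 11.0476 + 3 × √11.0476 = 11.0476 + 3 × 3.3238 = 21.0190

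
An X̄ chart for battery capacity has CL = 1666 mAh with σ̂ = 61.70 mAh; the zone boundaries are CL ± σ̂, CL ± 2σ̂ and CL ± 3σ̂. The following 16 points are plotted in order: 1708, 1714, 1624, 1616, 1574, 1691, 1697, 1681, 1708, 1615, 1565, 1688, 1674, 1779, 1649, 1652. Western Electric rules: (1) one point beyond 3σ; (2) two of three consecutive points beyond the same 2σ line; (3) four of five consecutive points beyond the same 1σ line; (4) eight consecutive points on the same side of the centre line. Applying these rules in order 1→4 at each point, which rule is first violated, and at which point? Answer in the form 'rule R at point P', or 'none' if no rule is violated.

Zone of each point (C = within 1σ̂, B = 1σ̂–2σ̂, A = 2σ̂–3σ̂, * = beyond 3σ̂; sign = side of CL): 1:+C, 2:+C, 3:-C, 4:-C, 5:-B, 6:+C, 7:+C, 8:+C, 9:+C, 10:-C, 11:-B, 12:+C, 13:+C, 14:+B, 15:-C, 16:-C
No rule fires across all 16 points.

none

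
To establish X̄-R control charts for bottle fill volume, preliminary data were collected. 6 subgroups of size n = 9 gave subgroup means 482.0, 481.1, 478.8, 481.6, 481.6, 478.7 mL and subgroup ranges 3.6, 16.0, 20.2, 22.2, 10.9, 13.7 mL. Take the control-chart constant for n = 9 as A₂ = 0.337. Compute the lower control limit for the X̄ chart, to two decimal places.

X̄̄ = (482.0 + 481.1 + 478.8 + 481.6 + 481.6 + 478.7) / 6 = 2883.8000 / 6 = 480.6333
R̄ = (3.6 + 16.0 + 20.2 + 22.2 + 10.9 + 13.7) / 6 = 86.6000 / 6 = 14.4333
LCL = X̄̄ − A₂·R̄ = 480.6333 − 0.337 × 14.4333 = 475.7693

475.77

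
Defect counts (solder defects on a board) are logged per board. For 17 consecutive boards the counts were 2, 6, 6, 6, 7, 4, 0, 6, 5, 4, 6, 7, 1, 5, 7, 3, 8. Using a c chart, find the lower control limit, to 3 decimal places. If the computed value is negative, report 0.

c̄ = (2 + 6 + 6 + 6 + 7 + 4 + 0 + 6 + 5 + 4 + 6 + 7 + 1 + 5 + 7 + 3 + 8) / 17 = 83 / 17 = 4.8824
LCL = c̄ − 3√c̄ = 4.8824 − 3 × 2.2096 = -1.7465 → 0 (cannot be negative)

0.000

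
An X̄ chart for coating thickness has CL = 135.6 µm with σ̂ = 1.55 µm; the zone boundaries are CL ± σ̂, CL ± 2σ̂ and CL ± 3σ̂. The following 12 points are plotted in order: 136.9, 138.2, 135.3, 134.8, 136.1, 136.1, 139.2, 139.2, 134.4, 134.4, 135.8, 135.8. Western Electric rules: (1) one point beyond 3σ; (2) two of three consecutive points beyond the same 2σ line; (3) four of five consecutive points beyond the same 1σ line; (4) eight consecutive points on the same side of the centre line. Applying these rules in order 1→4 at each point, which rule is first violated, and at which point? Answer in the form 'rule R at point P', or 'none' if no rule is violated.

Zone of each point (C = within 1σ̂, B = 1σ̂–2σ̂, A = 2σ̂–3σ̂, * = beyond 3σ̂; sign = side of CL): 1:+C, 2:+B, 3:-C, 4:-C, 5:+C, 6:+C, 7:+A, 8:+A, 9:-C, 10:-C, 11:+C, 12:+C
Rule 2 (two of three consecutive points beyond the same 2σ limit) is satisfied at point 8.

rule 2 at point 8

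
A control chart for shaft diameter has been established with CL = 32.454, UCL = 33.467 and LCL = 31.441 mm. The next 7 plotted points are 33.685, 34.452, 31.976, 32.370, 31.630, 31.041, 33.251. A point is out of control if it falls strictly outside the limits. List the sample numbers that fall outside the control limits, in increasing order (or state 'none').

1, 2, 6

Compare each point to [31.441, 33.467]: sample 1 = 33.685 > UCL; sample 2 = 34.452 > UCL; sample 6 = 31.041 < LCL.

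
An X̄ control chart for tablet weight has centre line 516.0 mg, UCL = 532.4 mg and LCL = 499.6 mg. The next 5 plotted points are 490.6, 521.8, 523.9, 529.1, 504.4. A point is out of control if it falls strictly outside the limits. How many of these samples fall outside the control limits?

Compare each point to [499.6, 532.4]: sample 1 = 490.6 < LCL.

1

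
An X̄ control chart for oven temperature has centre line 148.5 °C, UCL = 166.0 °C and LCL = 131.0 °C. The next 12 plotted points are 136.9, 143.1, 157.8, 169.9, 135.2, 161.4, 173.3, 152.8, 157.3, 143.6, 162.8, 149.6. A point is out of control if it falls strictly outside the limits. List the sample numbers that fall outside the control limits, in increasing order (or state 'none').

Compare each point to [131.0, 166.0]: sample 4 = 169.9 > UCL; sample 7 = 173.3 > UCL.

4, 7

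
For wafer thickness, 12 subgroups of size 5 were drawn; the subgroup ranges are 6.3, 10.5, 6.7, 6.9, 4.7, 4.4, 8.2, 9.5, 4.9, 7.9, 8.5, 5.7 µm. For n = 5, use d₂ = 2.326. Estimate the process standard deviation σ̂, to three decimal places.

3.017

R̄ = (6.3 + 10.5 + 6.7 + 6.9 + 4.7 + 4.4 + 8.2 + 9.5 + 4.9 + 7.9 + 8.5 + 5.7) / 12 = 7.0167
σ̂ = R̄ / d₂ = 7.0167 / 2.326 = 3.0166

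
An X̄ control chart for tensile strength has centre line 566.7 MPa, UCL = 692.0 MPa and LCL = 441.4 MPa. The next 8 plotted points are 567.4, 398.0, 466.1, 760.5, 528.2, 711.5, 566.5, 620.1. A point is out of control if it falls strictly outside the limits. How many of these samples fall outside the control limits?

3

Compare each point to [441.4, 692.0]: sample 2 = 398.0 < LCL; sample 4 = 760.5 > UCL; sample 6 = 711.5 > UCL.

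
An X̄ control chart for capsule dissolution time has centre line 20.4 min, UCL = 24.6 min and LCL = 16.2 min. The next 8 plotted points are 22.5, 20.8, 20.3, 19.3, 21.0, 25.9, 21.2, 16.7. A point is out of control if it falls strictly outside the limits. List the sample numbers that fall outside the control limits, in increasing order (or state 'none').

6

Compare each point to [16.2, 24.6]: sample 6 = 25.9 > UCL.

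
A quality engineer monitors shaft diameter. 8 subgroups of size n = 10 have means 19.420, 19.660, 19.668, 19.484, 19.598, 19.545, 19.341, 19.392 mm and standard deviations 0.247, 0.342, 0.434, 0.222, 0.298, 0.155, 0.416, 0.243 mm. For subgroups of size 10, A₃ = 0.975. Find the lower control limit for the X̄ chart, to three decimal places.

19.226

X̄̄ = (19.420 + 19.660 + 19.668 + 19.484 + 19.598 + 19.545 + 19.341 + 19.392) / 8 = 19.5135
s̄ = (0.247 + 0.342 + 0.434 + 0.222 + 0.298 + 0.155 + 0.416 + 0.243) / 8 = 0.2946
LCL = X̄̄ − A₃·s̄ = 19.5135 − 0.975 × 0.2946 = 19.2262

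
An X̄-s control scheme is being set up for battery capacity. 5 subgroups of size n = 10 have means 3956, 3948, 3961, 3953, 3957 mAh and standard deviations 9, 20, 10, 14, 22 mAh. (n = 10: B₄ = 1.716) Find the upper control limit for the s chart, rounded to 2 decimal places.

s̄ = (9 + 20 + 10 + 14 + 22) / 5 = 15.0000
UCL_s = B₄·s̄ = 1.716 × 15.0000 = 25.7400

25.74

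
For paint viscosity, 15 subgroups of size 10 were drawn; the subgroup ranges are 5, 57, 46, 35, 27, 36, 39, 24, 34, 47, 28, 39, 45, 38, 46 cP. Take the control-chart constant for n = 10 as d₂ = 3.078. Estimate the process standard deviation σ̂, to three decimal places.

11.826

R̄ = (5 + 57 + 46 + 35 + 27 + 36 + 39 + 24 + 34 + 47 + 28 + 39 + 45 + 38 + 46) / 15 = 36.4000
σ̂ = R̄ / d₂ = 36.4000 / 3.078 = 11.8259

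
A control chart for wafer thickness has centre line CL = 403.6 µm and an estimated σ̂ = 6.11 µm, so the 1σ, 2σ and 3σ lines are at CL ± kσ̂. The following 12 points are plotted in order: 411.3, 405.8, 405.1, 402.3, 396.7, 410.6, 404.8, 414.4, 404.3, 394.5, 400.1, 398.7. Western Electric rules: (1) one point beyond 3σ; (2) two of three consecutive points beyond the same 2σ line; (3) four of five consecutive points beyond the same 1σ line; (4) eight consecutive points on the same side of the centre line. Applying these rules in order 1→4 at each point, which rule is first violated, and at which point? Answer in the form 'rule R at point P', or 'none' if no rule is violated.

Zone of each point (C = within 1σ̂, B = 1σ̂–2σ̂, A = 2σ̂–3σ̂, * = beyond 3σ̂; sign = side of CL): 1:+B, 2:+C, 3:+C, 4:-C, 5:-B, 6:+B, 7:+C, 8:+B, 9:+C, 10:-B, 11:-C, 12:-C
No rule fires across all 12 points.

none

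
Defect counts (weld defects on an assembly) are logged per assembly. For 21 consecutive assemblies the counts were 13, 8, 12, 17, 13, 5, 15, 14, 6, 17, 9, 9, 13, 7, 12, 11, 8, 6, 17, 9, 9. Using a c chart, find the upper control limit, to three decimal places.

c̄ = (13 + 8 + 12 + 17 + 13 + 5 + 15 + 14 + 6 + 17 + 9 + 9 + 13 + 7 + 12 + 11 + 8 + 6 + 17 + 9 + 9) / 21 = 230 / 21 = 10.9524
UCL = c̄ + 3√c̄ = 10.9524 + 3 × √10.9524 = 10.9524 + 3 × 3.3094 = 20.8807

20.881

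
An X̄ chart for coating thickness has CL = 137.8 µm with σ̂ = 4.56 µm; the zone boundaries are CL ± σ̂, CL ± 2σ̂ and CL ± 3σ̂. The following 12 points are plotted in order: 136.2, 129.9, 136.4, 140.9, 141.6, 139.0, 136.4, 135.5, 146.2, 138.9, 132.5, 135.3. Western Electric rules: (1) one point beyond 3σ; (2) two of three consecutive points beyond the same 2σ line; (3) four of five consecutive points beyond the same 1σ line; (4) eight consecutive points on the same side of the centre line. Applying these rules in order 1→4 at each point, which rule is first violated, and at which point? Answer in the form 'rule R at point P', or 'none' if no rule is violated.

none

Zone of each point (C = within 1σ̂, B = 1σ̂–2σ̂, A = 2σ̂–3σ̂, * = beyond 3σ̂; sign = side of CL): 1:-C, 2:-B, 3:-C, 4:+C, 5:+C, 6:+C, 7:-C, 8:-C, 9:+B, 10:+C, 11:-B, 12:-C
No rule fires across all 12 points.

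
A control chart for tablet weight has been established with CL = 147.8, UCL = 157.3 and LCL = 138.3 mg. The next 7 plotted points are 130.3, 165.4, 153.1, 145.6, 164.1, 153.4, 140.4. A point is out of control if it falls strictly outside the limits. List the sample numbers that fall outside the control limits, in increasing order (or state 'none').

Compare each point to [138.3, 157.3]: sample 1 = 130.3 < LCL; sample 2 = 165.4 > UCL; sample 5 = 164.1 > UCL.

1, 2, 5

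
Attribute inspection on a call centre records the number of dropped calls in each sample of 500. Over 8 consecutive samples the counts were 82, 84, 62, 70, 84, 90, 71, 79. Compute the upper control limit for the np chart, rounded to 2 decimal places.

p̄ = Σdᵢ / (k·n) = 622 / (8 × 500) = 0.15550
UCL = np̄ + 3·√(np̄(1−p̄)) = 77.7500 + 3 × √(77.7500×0.84450) = 77.7500 + 3 × 8.1031 = 102.0592

102.06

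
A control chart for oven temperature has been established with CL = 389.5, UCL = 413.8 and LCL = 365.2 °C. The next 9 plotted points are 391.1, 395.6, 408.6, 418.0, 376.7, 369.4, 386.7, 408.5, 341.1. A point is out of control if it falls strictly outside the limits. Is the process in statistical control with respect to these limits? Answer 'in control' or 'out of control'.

Compare each point to [365.2, 413.8]: sample 4 = 418.0 > UCL; sample 9 = 341.1 < LCL.

out of control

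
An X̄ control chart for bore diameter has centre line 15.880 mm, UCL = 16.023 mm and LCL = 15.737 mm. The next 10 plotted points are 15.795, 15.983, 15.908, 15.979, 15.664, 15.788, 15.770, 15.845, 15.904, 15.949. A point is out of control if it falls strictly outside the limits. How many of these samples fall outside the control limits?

1

Compare each point to [15.737, 16.023]: sample 5 = 15.664 < LCL.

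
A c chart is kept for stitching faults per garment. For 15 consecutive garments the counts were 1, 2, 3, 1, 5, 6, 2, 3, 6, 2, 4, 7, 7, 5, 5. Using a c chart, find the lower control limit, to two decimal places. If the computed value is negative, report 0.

0.00

c̄ = (1 + 2 + 3 + 1 + 5 + 6 + 2 + 3 + 6 + 2 + 4 + 7 + 7 + 5 + 5) / 15 = 59 / 15 = 3.9333
LCL = c̄ − 3√c̄ = 3.9333 − 3 × 1.9833 = -2.0165 → 0 (cannot be negative)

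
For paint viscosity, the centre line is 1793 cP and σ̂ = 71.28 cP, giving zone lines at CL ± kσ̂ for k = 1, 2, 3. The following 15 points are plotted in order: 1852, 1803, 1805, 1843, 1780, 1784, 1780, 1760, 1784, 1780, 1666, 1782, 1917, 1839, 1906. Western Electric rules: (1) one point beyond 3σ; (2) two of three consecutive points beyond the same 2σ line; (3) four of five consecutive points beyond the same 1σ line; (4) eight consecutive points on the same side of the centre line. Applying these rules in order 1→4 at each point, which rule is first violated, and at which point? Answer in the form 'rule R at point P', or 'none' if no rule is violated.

rule 4 at point 12

Zone of each point (C = within 1σ̂, B = 1σ̂–2σ̂, A = 2σ̂–3σ̂, * = beyond 3σ̂; sign = side of CL): 1:+C, 2:+C, 3:+C, 4:+C, 5:-C, 6:-C, 7:-C, 8:-C, 9:-C, 10:-C, 11:-B, 12:-C, 13:+B, 14:+C, 15:+B
Rule 4 (eight consecutive points on the same side of the centre line) is satisfied at point 12.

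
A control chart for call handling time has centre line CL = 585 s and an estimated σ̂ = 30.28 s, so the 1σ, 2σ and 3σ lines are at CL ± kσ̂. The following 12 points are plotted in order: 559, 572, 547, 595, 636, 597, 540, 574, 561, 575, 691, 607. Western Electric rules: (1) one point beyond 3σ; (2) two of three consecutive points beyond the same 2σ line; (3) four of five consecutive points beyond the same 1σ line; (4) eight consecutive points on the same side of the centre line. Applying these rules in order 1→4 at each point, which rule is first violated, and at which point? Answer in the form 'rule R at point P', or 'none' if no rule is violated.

Zone of each point (C = within 1σ̂, B = 1σ̂–2σ̂, A = 2σ̂–3σ̂, * = beyond 3σ̂; sign = side of CL): 1:-C, 2:-C, 3:-B, 4:+C, 5:+B, 6:+C, 7:-B, 8:-C, 9:-C, 10:-C, 11:+*, 12:+C
Rule 1 (one point beyond the 3σ limits) is satisfied at point 11.

rule 1 at point 11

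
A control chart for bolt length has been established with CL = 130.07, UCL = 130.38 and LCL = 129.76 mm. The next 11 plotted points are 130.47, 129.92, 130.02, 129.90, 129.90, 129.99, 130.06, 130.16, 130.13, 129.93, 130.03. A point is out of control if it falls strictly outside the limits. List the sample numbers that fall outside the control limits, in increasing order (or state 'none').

Compare each point to [129.76, 130.38]: sample 1 = 130.47 > UCL.

1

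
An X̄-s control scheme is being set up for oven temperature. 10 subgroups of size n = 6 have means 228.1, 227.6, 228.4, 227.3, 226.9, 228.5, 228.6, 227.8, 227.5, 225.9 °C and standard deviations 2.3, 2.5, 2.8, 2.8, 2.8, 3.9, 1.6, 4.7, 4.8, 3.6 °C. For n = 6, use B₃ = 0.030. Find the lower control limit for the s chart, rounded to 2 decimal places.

s̄ = (2.3 + 2.5 + 2.8 + 2.8 + 2.8 + 3.9 + 1.6 + 4.7 + 4.8 + 3.6) / 10 = 3.1800
LCL_s = B₃·s̄ = 0.030 × 3.1800 = 0.0954

0.10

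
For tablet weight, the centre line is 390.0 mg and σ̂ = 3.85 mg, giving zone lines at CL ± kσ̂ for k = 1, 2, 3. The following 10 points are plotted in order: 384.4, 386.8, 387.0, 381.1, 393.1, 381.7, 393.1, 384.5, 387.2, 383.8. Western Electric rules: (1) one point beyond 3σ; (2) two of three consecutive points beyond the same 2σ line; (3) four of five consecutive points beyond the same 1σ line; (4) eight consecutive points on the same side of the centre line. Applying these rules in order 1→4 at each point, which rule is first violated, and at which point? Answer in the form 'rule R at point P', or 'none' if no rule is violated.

rule 2 at point 6

Zone of each point (C = within 1σ̂, B = 1σ̂–2σ̂, A = 2σ̂–3σ̂, * = beyond 3σ̂; sign = side of CL): 1:-B, 2:-C, 3:-C, 4:-A, 5:+C, 6:-A, 7:+C, 8:-B, 9:-C, 10:-B
Rule 2 (two of three consecutive points beyond the same 2σ limit) is satisfied at point 6.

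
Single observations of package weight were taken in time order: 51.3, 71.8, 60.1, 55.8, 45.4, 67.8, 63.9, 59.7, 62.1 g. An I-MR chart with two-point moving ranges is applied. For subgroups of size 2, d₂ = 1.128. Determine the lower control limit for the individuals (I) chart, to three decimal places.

X̄ = (51.3 + 71.8 + 60.1 + 55.8 + 45.4 + 67.8 + 63.9 + 59.7 + 62.1) / 9 = 59.7667
Moving ranges: 20.5, 11.7, 4.3, 10.4, 22.4, 3.9, 4.2, 2.4; M̄R̄ = 79.8000 / 8 = 9.9750
LCL = X̄ − 3·M̄R̄/d₂ = 59.7667 − 3 × 9.9750 / 1.128 = 33.2374

33.237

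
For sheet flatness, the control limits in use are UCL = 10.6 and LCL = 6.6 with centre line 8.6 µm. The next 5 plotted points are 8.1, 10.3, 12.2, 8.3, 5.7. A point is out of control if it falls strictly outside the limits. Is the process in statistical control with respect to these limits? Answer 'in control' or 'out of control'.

Compare each point to [6.6, 10.6]: sample 3 = 12.2 > UCL; sample 5 = 5.7 < LCL.

out of control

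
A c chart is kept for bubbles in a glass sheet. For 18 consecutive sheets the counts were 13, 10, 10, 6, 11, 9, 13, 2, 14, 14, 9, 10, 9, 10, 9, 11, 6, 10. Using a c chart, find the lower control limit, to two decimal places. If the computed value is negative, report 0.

0.40

c̄ = (13 + 10 + 10 + 6 + 11 + 9 + 13 + 2 + 14 + 14 + 9 + 10 + 9 + 10 + 9 + 11 + 6 + 10) / 18 = 176 / 18 = 9.7778
LCL = c̄ − 3√c̄ = 9.7778 − 3 × 3.1269 = 0.3969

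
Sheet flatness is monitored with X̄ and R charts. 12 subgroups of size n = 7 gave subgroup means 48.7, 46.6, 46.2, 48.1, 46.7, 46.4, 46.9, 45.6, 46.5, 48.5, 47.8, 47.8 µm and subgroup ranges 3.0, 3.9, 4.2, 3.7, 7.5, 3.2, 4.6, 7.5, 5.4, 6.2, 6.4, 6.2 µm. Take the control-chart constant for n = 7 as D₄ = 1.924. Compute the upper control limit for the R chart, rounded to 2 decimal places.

R̄ = (3.0 + 3.9 + 4.2 + 3.7 + 7.5 + 3.2 + 4.6 + 7.5 + 5.4 + 6.2 + 6.4 + 6.2) / 12 = 61.8000 / 12 = 5.1500
UCL_R = D₄·R̄ = 1.924 × 5.1500 = 9.9086

9.91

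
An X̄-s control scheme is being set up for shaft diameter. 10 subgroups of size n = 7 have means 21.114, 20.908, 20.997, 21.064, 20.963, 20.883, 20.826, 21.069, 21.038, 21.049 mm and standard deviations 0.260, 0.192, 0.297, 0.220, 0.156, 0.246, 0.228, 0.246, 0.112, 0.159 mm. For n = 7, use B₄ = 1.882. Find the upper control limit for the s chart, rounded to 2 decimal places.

s̄ = (0.260 + 0.192 + 0.297 + 0.220 + 0.156 + 0.246 + 0.228 + 0.246 + 0.112 + 0.159) / 10 = 0.2116
UCL_s = B₄·s̄ = 1.882 × 0.2116 = 0.3982

0.40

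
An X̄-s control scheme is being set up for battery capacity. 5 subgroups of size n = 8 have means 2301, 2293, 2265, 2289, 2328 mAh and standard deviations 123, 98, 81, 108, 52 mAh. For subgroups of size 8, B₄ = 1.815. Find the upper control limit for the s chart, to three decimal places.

167.706

s̄ = (123 + 98 + 81 + 108 + 52) / 5 = 92.4000
UCL_s = B₄·s̄ = 1.815 × 92.4000 = 167.7060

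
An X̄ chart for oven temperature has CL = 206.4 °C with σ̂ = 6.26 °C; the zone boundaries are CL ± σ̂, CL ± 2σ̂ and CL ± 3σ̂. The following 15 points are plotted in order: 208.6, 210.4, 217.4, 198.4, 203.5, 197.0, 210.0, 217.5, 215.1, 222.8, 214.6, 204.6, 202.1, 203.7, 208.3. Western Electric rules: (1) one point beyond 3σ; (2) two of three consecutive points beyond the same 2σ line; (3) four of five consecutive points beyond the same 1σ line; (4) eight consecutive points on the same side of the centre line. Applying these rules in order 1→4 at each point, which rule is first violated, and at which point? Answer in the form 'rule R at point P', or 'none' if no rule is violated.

Zone of each point (C = within 1σ̂, B = 1σ̂–2σ̂, A = 2σ̂–3σ̂, * = beyond 3σ̂; sign = side of CL): 1:+C, 2:+C, 3:+B, 4:-B, 5:-C, 6:-B, 7:+C, 8:+B, 9:+B, 10:+A, 11:+B, 12:-C, 13:-C, 14:-C, 15:+C
Rule 3 (four of five consecutive points beyond the same 1σ limit) is satisfied at point 11.

rule 3 at point 11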